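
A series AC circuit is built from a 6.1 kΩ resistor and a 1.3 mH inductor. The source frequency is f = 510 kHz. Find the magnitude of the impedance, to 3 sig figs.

ω = 2πf = 3.204e+06 rad/s
X_L = ωL = 4170 Ω
Z = 6100 + j4170 Ω
|Z| = √(6100² + 4170²) = 7390 Ω

7390 Ω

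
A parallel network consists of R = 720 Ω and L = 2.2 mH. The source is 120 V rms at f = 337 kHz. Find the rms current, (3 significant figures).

ω = 2πf = 2.117e+06 rad/s
X_L = ωL = 4660 Ω
Parallel: admittances add. Y = 1/R + 1/(jωL)
Y = (0.00139 − j0.000215) S
|Y| = 0.00141 S → |Z| = 1/|Y| = 712 Ω, ∠Z = −∠Y = 8.79°
I = V/|Z| = 120/712 = 169 mA

169 mA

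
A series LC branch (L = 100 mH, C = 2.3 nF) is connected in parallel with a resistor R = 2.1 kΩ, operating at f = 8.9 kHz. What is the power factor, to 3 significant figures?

ω = 2πf = 55920 rad/s
X_L = ωL = 5590 Ω
X_C = 1/(ωC) = 7780 Ω
Branch 1: Z₁ = R = 2100 Ω
Branch 2 (series LC): Z₂ = j(X_L − X_C) = −j2180 Ω
Parallel: Z = Z₁Z₂/(Z₁+Z₂), |Z| = 1510 Ω, ∠Z = -43.9°
cos φ = cos(-43.9°) = 0.721

0.721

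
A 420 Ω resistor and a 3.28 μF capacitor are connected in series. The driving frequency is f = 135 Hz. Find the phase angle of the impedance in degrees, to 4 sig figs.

ω = 2πf = 848.2 rad/s
X_C = 1/(ωC) = 359.4 Ω
Z = 420.0 − j359.4 Ω
|Z| = √(420.0² + 359.4²) = 552.8 Ω
∠Z = arctan(-359.4/420.0) = -40.56°

-40.56°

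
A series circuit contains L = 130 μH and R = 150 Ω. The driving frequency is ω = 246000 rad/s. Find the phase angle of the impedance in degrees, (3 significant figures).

12.0°

X_L = ωL = 32.0 Ω
Z = 150 + j32.0 Ω
|Z| = √(150² + 32.0²) = 153 Ω
∠Z = arctan(32.0/150) = 12.0°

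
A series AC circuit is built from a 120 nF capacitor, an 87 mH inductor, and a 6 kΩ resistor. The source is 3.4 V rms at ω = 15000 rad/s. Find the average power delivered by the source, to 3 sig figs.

X_L = ωL = 1300 Ω
X_C = 1/(ωC) = 556 Ω
Net reactance X = X_L − X_C = 749 Ω
Z = 6000 + j749 Ω
|Z| = √(6000² + 749²) = 6050 Ω
∠Z = arctan(749/6000) = 7.12°
I = V/|Z| = 562 μA
P = VI cos φ = 3.4 × 0.000562 × cos(7.12°) = 1.90 mW

1.90 mW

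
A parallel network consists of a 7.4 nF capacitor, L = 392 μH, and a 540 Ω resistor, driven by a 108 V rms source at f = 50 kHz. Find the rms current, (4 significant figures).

ω = 2πf = 314200 rad/s
X_L = ωL = 123.2 Ω
X_C = 1/(ωC) = 430.1 Ω
Parallel: admittances add. Y = 1/R + 1/(jωL) + jωC
Y = (0.001852 − j0.005795) S
|Y| = 0.006084 S → |Z| = 1/|Y| = 164.4 Ω, ∠Z = −∠Y = 72.28°
I = V/|Z| = 108/164.4 = 657.1 mA

657.1 mA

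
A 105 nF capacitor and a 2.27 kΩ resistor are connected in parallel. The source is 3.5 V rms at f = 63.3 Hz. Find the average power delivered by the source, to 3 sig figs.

ω = 2πf = 397.7 rad/s
X_C = 1/(ωC) = 23900 Ω
Parallel: admittances add. Y = 1/R + jωC
Y = (0.000441 + j4.18e-05) S
|Y| = 0.000443 S → |Z| = 1/|Y| = 2260 Ω, ∠Z = −∠Y = -5.42°
I = V/|Z| = 1.55 mA
P = VI cos φ = 3.5 × 0.00155 × cos(-5.42°) = 5.40 mW

5.40 mW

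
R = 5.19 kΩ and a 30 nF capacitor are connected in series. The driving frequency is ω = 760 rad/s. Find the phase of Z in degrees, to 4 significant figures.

X_C = 1/(ωC) = 43860 Ω
Z = 5190 − j43860 Ω
|Z| = √(5190² + 43860²) = 44170 Ω
∠Z = arctan(-43860/5190) = -83.25°

-83.25°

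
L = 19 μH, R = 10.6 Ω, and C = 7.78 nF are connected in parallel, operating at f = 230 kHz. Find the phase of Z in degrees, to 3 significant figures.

ω = 2πf = 1.445e+06 rad/s
X_L = ωL = 27.5 Ω
X_C = 1/(ωC) = 88.9 Ω
Parallel: admittances add. Y = 1/R + 1/(jωL) + jωC
Y = (0.0943 − j0.0252) S
|Y| = 0.0976 S → |Z| = 1/|Y| = 10.2 Ω, ∠Z = −∠Y = 14.9°

14.9°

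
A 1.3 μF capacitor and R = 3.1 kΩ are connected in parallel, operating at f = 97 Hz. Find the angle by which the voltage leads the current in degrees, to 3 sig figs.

ω = 2πf = 609.5 rad/s
X_C = 1/(ωC) = 1260 Ω
Parallel: admittances add. Y = 1/R + jωC
Y = (0.000323 + j0.000792) S
|Y| = 0.000855 S → |Z| = 1/|Y| = 1170 Ω, ∠Z = −∠Y = -67.8°

-67.8°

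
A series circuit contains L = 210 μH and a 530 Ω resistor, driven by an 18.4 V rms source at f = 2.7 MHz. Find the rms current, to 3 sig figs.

5.11 mA

ω = 2πf = 1.696e+07 rad/s
X_L = ωL = 3560 Ω
Z = 530 + j3560 Ω
|Z| = √(530² + 3560²) = 3600 Ω
I = V/|Z| = 18.4/3600 = 5.11 mA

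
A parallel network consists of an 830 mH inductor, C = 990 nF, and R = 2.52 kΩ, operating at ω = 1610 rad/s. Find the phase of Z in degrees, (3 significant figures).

-64.9°

X_L = ωL = 1340 Ω
X_C = 1/(ωC) = 627 Ω
Parallel: admittances add. Y = 1/R + 1/(jωL) + jωC
Y = (0.000397 + j0.000846) S
|Y| = 0.000934 S → |Z| = 1/|Y| = 1070 Ω, ∠Z = −∠Y = -64.9°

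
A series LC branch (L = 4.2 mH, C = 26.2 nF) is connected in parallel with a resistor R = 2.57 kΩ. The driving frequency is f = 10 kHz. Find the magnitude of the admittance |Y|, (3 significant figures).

2.94 mS

ω = 2πf = 62830 rad/s
X_L = ωL = 264 Ω
X_C = 1/(ωC) = 607 Ω
Branch 1: Z₁ = R = 2570 Ω
Branch 2 (series LC): Z₂ = j(X_L − X_C) = −j344 Ω
Parallel: Z = Z₁Z₂/(Z₁+Z₂), |Z| = 341 Ω, ∠Z = -82.4°
|Y| = 1/|Z| = 2.94 mS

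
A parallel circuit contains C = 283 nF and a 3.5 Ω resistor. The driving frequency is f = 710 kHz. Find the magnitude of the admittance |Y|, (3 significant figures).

ω = 2πf = 4.461e+06 rad/s
X_C = 1/(ωC) = 0.792 Ω
Parallel: admittances add. Y = 1/R + jωC
Y = (0.286 + j1.26) S
|Y| = 1.29 S → |Z| = 1/|Y| = 0.773 Ω, ∠Z = −∠Y = -77.2°

1.29 S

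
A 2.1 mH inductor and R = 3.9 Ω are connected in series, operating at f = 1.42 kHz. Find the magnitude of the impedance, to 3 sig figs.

19.1 Ω

ω = 2πf = 8922 rad/s
X_L = ωL = 18.7 Ω
Z = 3.90 + j18.7 Ω
|Z| = √(3.90² + 18.7²) = 19.1 Ω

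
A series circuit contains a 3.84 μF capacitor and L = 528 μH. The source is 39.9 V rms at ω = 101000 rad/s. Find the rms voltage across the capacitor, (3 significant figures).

X_L = ωL = 53.3 Ω
X_C = 1/(ωC) = 2.58 Ω
Net reactance X = X_L − X_C = 50.7 Ω
Z = j50.7 Ω
|Z| = √(0² + 50.7²) = 50.7 Ω
I = V/|Z| = 786 mA
V_C = I·|Z_C| = 0.786 × 2.58 = 2.03 V

2.03 V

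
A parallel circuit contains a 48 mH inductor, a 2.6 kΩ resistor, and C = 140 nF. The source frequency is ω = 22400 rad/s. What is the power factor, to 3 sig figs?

0.172

X_L = ωL = 1080 Ω
X_C = 1/(ωC) = 319 Ω
Parallel: admittances add. Y = 1/R + 1/(jωL) + jωC
Y = (0.000385 + j0.00221) S
|Y| = 0.00224 S → |Z| = 1/|Y| = 447 Ω, ∠Z = −∠Y = -80.1°
cos φ = cos(-80.1°) = 0.172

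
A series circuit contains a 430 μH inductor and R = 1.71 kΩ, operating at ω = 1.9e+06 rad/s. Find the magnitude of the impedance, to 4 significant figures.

X_L = ωL = 817.0 Ω
Z = 1710 + j817.0 Ω
|Z| = √(1710² + 817.0²) = 1895 Ω

1895 Ω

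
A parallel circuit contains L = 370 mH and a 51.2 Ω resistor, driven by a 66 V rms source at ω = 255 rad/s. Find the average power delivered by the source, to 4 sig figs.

85.08 W

X_L = ωL = 94.35 Ω
Parallel: admittances add. Y = 1/R + 1/(jωL)
Y = (0.01953 − j0.01060) S
|Y| = 0.02222 S → |Z| = 1/|Y| = 45.00 Ω, ∠Z = −∠Y = 28.49°
I = V/|Z| = 1.467 A
P = VI cos φ = 66 × 1.467 × cos(28.49°) = 85.08 W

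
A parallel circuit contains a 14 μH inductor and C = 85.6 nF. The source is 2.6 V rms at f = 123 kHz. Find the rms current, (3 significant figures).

68.3 mA

ω = 2πf = 772800 rad/s
X_L = ωL = 10.8 Ω
X_C = 1/(ωC) = 15.1 Ω
Parallel: admittances add. Y = 1/(jωL) + jωC
Y = (0 − j0.0263) S
|Y| = 0.0263 S → |Z| = 1/|Y| = 38.1 Ω, ∠Z = −∠Y = 90.0°
I = V/|Z| = 2.6/38.1 = 68.3 mA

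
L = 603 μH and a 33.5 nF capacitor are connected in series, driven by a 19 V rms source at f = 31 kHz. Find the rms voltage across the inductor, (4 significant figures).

62.33 V

ω = 2πf = 194800 rad/s
X_L = ωL = 117.5 Ω
X_C = 1/(ωC) = 153.3 Ω
Net reactance X = X_L − X_C = -35.80 Ω
Z = − j35.80 Ω
|Z| = √(0² + 35.80²) = 35.80 Ω
I = V/|Z| = 530.7 mA
V_L = I·|Z_L| = 0.5307 × 117.5 = 62.33 V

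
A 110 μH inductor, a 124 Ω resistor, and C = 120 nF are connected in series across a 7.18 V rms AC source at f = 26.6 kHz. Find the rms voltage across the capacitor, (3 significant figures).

2.80 V

ω = 2πf = 167100 rad/s
X_L = ωL = 18.4 Ω
X_C = 1/(ωC) = 49.9 Ω
Net reactance X = X_L − X_C = -31.5 Ω
Z = 124 − j31.5 Ω
|Z| = √(124² + 31.5²) = 128 Ω
I = V/|Z| = 56.1 mA
V_C = I·|Z_C| = 0.0561 × 49.9 = 2.80 V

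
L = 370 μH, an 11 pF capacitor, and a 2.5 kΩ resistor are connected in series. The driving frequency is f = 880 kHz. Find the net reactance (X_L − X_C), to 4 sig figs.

ω = 2πf = 5.529e+06 rad/s
X_L = ωL = 2046 Ω
X_C = 1/(ωC) = 16440 Ω
X = 2046 − 16440 = -14400 Ω

-14400 Ω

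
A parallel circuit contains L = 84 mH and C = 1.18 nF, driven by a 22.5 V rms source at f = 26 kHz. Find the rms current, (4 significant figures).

2.698 mA

ω = 2πf = 163400 rad/s
X_L = ωL = 13720 Ω
X_C = 1/(ωC) = 5188 Ω
Parallel: admittances add. Y = 1/(jωL) + jωC
Y = (0 + j0.0001199) S
|Y| = 0.0001199 S → |Z| = 1/|Y| = 8341 Ω, ∠Z = −∠Y = -90.00°
I = V/|Z| = 22.5/8341 = 2.698 mA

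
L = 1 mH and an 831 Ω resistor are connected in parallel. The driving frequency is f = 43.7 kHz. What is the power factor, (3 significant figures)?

ω = 2πf = 274600 rad/s
X_L = ωL = 275 Ω
Parallel: admittances add. Y = 1/R + 1/(jωL)
Y = (0.00120 − j0.00364) S
|Y| = 0.00384 S → |Z| = 1/|Y| = 261 Ω, ∠Z = −∠Y = 71.7°
cos φ = cos(71.7°) = 0.314

0.314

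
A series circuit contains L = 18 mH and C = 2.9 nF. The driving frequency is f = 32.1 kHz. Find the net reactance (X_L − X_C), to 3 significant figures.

1920 Ω

ω = 2πf = 201700 rad/s
X_L = ωL = 3630 Ω
X_C = 1/(ωC) = 1710 Ω
X = 3630 − 1710 = 1920 Ω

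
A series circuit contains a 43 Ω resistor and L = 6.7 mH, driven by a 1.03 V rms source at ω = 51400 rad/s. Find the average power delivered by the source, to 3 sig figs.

X_L = ωL = 344 Ω
Z = 43.0 + j344 Ω
|Z| = √(43.0² + 344²) = 347 Ω
∠Z = arctan(344/43.0) = 82.9°
I = V/|Z| = 2.97 mA
P = VI cos φ = 1.03 × 0.00297 × cos(82.9°) = 379 μW

379 μW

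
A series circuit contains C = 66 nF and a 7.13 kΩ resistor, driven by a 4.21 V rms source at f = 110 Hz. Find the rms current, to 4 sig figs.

ω = 2πf = 691.2 rad/s
X_C = 1/(ωC) = 21920 Ω
Z = 7130 − j21920 Ω
|Z| = √(7130² + 21920²) = 23050 Ω
I = V/|Z| = 4.21/23050 = 182.6 μA

182.6 μA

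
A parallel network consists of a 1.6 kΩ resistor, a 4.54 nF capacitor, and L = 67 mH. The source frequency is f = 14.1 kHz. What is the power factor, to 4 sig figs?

ω = 2πf = 88590 rad/s
X_L = ωL = 5936 Ω
X_C = 1/(ωC) = 2486 Ω
Parallel: admittances add. Y = 1/R + 1/(jωL) + jωC
Y = (0.0006250 + j0.0002337) S
|Y| = 0.0006673 S → |Z| = 1/|Y| = 1499 Ω, ∠Z = −∠Y = -20.51°
cos φ = cos(-20.51°) = 0.9366

0.9366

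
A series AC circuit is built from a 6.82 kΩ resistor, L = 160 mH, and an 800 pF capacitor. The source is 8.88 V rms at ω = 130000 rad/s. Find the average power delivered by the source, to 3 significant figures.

X_L = ωL = 20800 Ω
X_C = 1/(ωC) = 9620 Ω
Net reactance X = X_L − X_C = 11200 Ω
Z = 6820 + j11200 Ω
|Z| = √(6820² + 11200²) = 13100 Ω
∠Z = arctan(11200/6820) = 58.6°
I = V/|Z| = 678 μA
P = VI cos φ = 8.88 × 0.000678 × cos(58.6°) = 3.13 mW

3.13 mW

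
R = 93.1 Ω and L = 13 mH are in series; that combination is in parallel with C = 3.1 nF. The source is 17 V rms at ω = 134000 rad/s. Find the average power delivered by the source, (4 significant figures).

X_L = ωL = 1742 Ω
X_C = 1/(ωC) = 2407 Ω
Branch 1 (R+jX_L): Z₁ = 93.10 + j1742 Ω, |Z₁| = 1744 Ω
Branch 2 (−jX_C): Z₂ = −j2407 Ω
Parallel: Z = Z₁Z₂/(Z₁+Z₂), |Z| = 6251 Ω, ∠Z = 78.97°
I = V/|Z| = 2.719 mA
P = VI cos φ = 17 × 0.002719 × cos(78.97°) = 8.841 mW

8.841 mW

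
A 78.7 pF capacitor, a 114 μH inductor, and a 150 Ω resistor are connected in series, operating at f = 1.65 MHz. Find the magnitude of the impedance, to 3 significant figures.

156 Ω

ω = 2πf = 1.037e+07 rad/s
X_L = ωL = 1180 Ω
X_C = 1/(ωC) = 1230 Ω
Net reactance X = X_L − X_C = -43.8 Ω
Z = 150 − j43.8 Ω
|Z| = √(150² + 43.8²) = 156 Ω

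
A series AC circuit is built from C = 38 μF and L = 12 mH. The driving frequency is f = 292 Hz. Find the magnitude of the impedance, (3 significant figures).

ω = 2πf = 1835 rad/s
X_L = ωL = 22.0 Ω
X_C = 1/(ωC) = 14.3 Ω
Net reactance X = X_L − X_C = 7.67 Ω
Z = j7.67 Ω
|Z| = √(0² + 7.67²) = 7.67 Ω

7.67 Ω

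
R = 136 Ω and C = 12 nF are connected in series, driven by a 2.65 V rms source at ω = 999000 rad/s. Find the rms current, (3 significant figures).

X_C = 1/(ωC) = 83.4 Ω
Z = 136 − j83.4 Ω
|Z| = √(136² + 83.4²) = 160 Ω
I = V/|Z| = 2.65/160 = 16.6 mA

16.6 mA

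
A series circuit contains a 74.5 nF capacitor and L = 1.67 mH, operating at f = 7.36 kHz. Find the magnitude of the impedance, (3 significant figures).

ω = 2πf = 46240 rad/s
X_L = ωL = 77.2 Ω
X_C = 1/(ωC) = 290 Ω
Net reactance X = X_L − X_C = -213 Ω
Z = − j213 Ω
|Z| = √(0² + 213²) = 213 Ω

213 Ω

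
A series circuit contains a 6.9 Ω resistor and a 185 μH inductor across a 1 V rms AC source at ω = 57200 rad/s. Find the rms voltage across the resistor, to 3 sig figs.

X_L = ωL = 10.6 Ω
Z = 6.90 + j10.6 Ω
|Z| = √(6.90² + 10.6²) = 12.6 Ω
I = V/|Z| = 79.2 mA
V_R = I·|Z_R| = 0.0792 × 6.90 = 0.546 V

0.546 V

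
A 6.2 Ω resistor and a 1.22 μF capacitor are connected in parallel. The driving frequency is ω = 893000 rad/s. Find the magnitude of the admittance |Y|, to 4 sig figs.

1.101 S

X_C = 1/(ωC) = 0.9179 Ω
Parallel: admittances add. Y = 1/R + jωC
Y = (0.1613 + j1.089) S
|Y| = 1.101 S → |Z| = 1/|Y| = 0.9080 Ω, ∠Z = −∠Y = -81.58°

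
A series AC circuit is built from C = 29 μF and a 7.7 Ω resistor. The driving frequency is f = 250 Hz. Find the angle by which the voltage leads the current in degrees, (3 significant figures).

ω = 2πf = 1571 rad/s
X_C = 1/(ωC) = 22.0 Ω
Z = 7.70 − j22.0 Ω
|Z| = √(7.70² + 22.0²) = 23.3 Ω
∠Z = arctan(-22.0/7.70) = -70.7°

-70.7°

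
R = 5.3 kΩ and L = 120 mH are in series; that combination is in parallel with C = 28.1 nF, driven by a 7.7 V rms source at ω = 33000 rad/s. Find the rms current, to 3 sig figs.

6.51 mA

X_L = ωL = 3960 Ω
X_C = 1/(ωC) = 1080 Ω
Branch 1 (R+jX_L): Z₁ = 5300 + j3960 Ω, |Z₁| = 6620 Ω
Branch 2 (−jX_C): Z₂ = −j1080 Ω
Parallel: Z = Z₁Z₂/(Z₁+Z₂), |Z| = 1180 Ω, ∠Z = -81.8°
I = V/|Z| = 7.7/1180 = 6.51 mA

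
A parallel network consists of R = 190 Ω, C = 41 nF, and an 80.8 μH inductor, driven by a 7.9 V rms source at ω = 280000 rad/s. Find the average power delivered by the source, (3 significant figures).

328 mW

X_L = ωL = 22.6 Ω
X_C = 1/(ωC) = 87.1 Ω
Parallel: admittances add. Y = 1/R + 1/(jωL) + jωC
Y = (0.00526 − j0.0327) S
|Y| = 0.0331 S → |Z| = 1/|Y| = 30.2 Ω, ∠Z = −∠Y = 80.9°
I = V/|Z| = 262 mA
P = VI cos φ = 7.9 × 0.262 × cos(80.9°) = 328 mW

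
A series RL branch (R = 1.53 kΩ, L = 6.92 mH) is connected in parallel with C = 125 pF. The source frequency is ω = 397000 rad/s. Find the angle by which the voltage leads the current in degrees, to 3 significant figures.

X_L = ωL = 2750 Ω
X_C = 1/(ωC) = 20200 Ω
Branch 1 (R+jX_L): Z₁ = 1530 + j2750 Ω, |Z₁| = 3140 Ω
Branch 2 (−jX_C): Z₂ = −j20200 Ω
Parallel: Z = Z₁Z₂/(Z₁+Z₂), |Z| = 3630 Ω, ∠Z = 55.9°

55.9°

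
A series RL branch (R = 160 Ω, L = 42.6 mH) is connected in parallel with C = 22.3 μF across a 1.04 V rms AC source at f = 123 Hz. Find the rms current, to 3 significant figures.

ω = 2πf = 772.8 rad/s
X_L = ωL = 32.9 Ω
X_C = 1/(ωC) = 58.0 Ω
Branch 1 (R+jX_L): Z₁ = 160 + j32.9 Ω, |Z₁| = 163 Ω
Branch 2 (−jX_C): Z₂ = −j58.0 Ω
Parallel: Z = Z₁Z₂/(Z₁+Z₂), |Z| = 58.5 Ω, ∠Z = -69.5°
I = V/|Z| = 1.04/58.5 = 17.8 mA

17.8 mA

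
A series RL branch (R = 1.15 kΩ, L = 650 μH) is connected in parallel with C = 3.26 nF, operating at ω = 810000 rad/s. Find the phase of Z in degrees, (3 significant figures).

-72.7°

X_L = ωL = 526 Ω
X_C = 1/(ωC) = 379 Ω
Branch 1 (R+jX_L): Z₁ = 1150 + j526 Ω, |Z₁| = 1260 Ω
Branch 2 (−jX_C): Z₂ = −j379 Ω
Parallel: Z = Z₁Z₂/(Z₁+Z₂), |Z| = 413 Ω, ∠Z = -72.7°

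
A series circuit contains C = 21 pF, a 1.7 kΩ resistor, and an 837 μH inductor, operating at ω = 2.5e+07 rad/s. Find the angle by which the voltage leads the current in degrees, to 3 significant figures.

X_L = ωL = 20900 Ω
X_C = 1/(ωC) = 1900 Ω
Net reactance X = X_L − X_C = 19000 Ω
Z = 1700 + j19000 Ω
|Z| = √(1700² + 19000²) = 19100 Ω
∠Z = arctan(19000/1700) = 84.9°

84.9°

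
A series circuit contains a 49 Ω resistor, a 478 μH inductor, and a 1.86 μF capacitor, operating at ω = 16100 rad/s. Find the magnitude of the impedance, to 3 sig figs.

X_L = ωL = 7.70 Ω
X_C = 1/(ωC) = 33.4 Ω
Net reactance X = X_L − X_C = -25.7 Ω
Z = 49.0 − j25.7 Ω
|Z| = √(49.0² + 25.7²) = 55.3 Ω

55.3 Ω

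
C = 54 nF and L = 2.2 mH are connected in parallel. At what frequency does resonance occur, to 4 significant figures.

ω₀ = 1/√(LC) = 1/√(0.0022 × 5.4e-08) = 91750 rad/s
f₀ = ω₀/(2π) = 14.60 kHz

14.60 kHz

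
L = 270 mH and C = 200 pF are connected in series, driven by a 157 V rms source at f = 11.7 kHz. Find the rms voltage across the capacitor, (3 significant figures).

222 V

ω = 2πf = 73510 rad/s
X_L = ωL = 19800 Ω
X_C = 1/(ωC) = 68000 Ω
Net reactance X = X_L − X_C = -48200 Ω
Z = − j48200 Ω
|Z| = √(0² + 48200²) = 48200 Ω
I = V/|Z| = 3.26 mA
V_C = I·|Z_C| = 0.00326 × 68000 = 222 V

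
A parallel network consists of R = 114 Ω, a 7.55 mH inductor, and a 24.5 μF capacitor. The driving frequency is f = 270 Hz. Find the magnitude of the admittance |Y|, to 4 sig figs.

37.55 mS

ω = 2πf = 1696 rad/s
X_L = ωL = 12.81 Ω
X_C = 1/(ωC) = 24.06 Ω
Parallel: admittances add. Y = 1/R + 1/(jωL) + jωC
Y = (0.008772 − j0.03651) S
|Y| = 0.03755 S → |Z| = 1/|Y| = 26.63 Ω, ∠Z = −∠Y = 76.49°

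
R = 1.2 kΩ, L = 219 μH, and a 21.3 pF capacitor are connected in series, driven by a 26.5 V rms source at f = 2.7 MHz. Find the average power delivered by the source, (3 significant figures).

ω = 2πf = 1.696e+07 rad/s
X_L = ωL = 3720 Ω
X_C = 1/(ωC) = 2770 Ω
Net reactance X = X_L − X_C = 948 Ω
Z = 1200 + j948 Ω
|Z| = √(1200² + 948²) = 1530 Ω
∠Z = arctan(948/1200) = 38.3°
I = V/|Z| = 17.3 mA
P = VI cos φ = 26.5 × 0.0173 × cos(38.3°) = 360 mW

360 mW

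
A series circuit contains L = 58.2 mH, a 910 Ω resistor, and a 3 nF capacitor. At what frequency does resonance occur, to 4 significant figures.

ω₀ = 1/√(LC) = 1/√(0.0582 × 3e-09) = 75680 rad/s
f₀ = ω₀/(2π) = 12.04 kHz

12.04 kHz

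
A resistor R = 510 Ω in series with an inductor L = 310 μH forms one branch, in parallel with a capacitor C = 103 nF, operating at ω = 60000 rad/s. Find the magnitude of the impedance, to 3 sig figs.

156 Ω

X_L = ωL = 18.6 Ω
X_C = 1/(ωC) = 162 Ω
Branch 1 (R+jX_L): Z₁ = 510 + j18.6 Ω, |Z₁| = 510 Ω
Branch 2 (−jX_C): Z₂ = −j162 Ω
Parallel: Z = Z₁Z₂/(Z₁+Z₂), |Z| = 156 Ω, ∠Z = -72.2°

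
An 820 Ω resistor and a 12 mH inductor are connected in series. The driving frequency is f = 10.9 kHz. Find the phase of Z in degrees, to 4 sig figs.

45.06°

ω = 2πf = 68490 rad/s
X_L = ωL = 821.8 Ω
Z = 820.0 + j821.8 Ω
|Z| = √(820.0² + 821.8²) = 1161 Ω
∠Z = arctan(821.8/820.0) = 45.06°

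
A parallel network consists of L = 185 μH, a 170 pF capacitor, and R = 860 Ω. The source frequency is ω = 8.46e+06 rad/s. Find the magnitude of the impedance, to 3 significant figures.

709 Ω

X_L = ωL = 1570 Ω
X_C = 1/(ωC) = 695 Ω
Parallel: admittances add. Y = 1/R + 1/(jωL) + jωC
Y = (0.00116 + j0.000799) S
|Y| = 0.00141 S → |Z| = 1/|Y| = 709 Ω, ∠Z = −∠Y = -34.5°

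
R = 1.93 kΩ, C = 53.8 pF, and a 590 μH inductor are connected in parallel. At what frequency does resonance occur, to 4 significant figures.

893.3 kHz

ω₀ = 1/√(LC) = 1/√(0.00059 × 5.38e-11) = 5.613e+06 rad/s
f₀ = ω₀/(2π) = 893.3 kHz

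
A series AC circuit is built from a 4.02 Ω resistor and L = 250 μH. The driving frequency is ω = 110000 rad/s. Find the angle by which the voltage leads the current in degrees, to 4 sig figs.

X_L = ωL = 27.50 Ω
Z = 4.020 + j27.50 Ω
|Z| = √(4.020² + 27.50²) = 27.79 Ω
∠Z = arctan(27.50/4.020) = 81.68°

81.68°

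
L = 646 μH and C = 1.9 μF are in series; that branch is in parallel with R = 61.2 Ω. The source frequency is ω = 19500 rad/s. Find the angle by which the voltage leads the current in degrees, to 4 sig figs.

X_L = ωL = 12.60 Ω
X_C = 1/(ωC) = 26.99 Ω
Branch 1: Z₁ = R = 61.20 Ω
Branch 2 (series LC): Z₂ = j(X_L − X_C) = −j14.39 Ω
Parallel: Z = Z₁Z₂/(Z₁+Z₂), |Z| = 14.01 Ω, ∠Z = -76.77°

-76.77°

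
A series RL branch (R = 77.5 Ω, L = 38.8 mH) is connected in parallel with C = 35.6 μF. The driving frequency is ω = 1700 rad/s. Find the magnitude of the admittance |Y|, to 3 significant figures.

54.7 mS

X_L = ωL = 66.0 Ω
X_C = 1/(ωC) = 16.5 Ω
Branch 1 (R+jX_L): Z₁ = 77.5 + j66.0 Ω, |Z₁| = 102 Ω
Branch 2 (−jX_C): Z₂ = −j16.5 Ω
Parallel: Z = Z₁Z₂/(Z₁+Z₂), |Z| = 18.3 Ω, ∠Z = -82.1°
|Y| = 1/|Z| = 54.7 mS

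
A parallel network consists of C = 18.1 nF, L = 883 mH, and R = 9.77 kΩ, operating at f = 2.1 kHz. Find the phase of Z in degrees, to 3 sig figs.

-56.2°

ω = 2πf = 13190 rad/s
X_L = ωL = 11700 Ω
X_C = 1/(ωC) = 4190 Ω
Parallel: admittances add. Y = 1/R + 1/(jωL) + jωC
Y = (0.000102 + j0.000153) S
|Y| = 0.000184 S → |Z| = 1/|Y| = 5430 Ω, ∠Z = −∠Y = -56.2°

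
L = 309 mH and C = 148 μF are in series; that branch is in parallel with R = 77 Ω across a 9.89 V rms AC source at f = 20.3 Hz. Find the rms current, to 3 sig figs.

740 mA

ω = 2πf = 127.5 rad/s
X_L = ωL = 39.4 Ω
X_C = 1/(ωC) = 53.0 Ω
Branch 1: Z₁ = R = 77.0 Ω
Branch 2 (series LC): Z₂ = j(X_L − X_C) = −j13.6 Ω
Parallel: Z = Z₁Z₂/(Z₁+Z₂), |Z| = 13.4 Ω, ∠Z = -80.0°
I = V/|Z| = 9.89/13.4 = 740 mA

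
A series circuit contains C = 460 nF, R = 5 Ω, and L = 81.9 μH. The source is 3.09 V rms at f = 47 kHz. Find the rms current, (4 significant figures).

ω = 2πf = 295300 rad/s
X_L = ωL = 24.19 Ω
X_C = 1/(ωC) = 7.361 Ω
Net reactance X = X_L − X_C = 16.82 Ω
Z = 5.000 + j16.82 Ω
|Z| = √(5.000² + 16.82²) = 17.55 Ω
I = V/|Z| = 3.09/17.55 = 176.1 mA

176.1 mA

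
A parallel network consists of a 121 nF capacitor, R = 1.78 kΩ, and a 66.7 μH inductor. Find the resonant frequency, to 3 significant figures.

56.0 kHz

ω₀ = 1/√(LC) = 1/√(6.67e-05 × 1.21e-07) = 352000 rad/s
f₀ = ω₀/(2π) = 56.0 kHz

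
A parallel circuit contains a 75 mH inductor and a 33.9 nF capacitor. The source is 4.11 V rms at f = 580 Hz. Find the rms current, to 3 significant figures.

14.5 mA

ω = 2πf = 3644 rad/s
X_L = ωL = 273 Ω
X_C = 1/(ωC) = 8090 Ω
Parallel: admittances add. Y = 1/(jωL) + jωC
Y = (0 − j0.00354) S
|Y| = 0.00354 S → |Z| = 1/|Y| = 283 Ω, ∠Z = −∠Y = 90.0°
I = V/|Z| = 4.11/283 = 14.5 mA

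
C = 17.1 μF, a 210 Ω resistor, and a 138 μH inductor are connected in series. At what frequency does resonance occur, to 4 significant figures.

ω₀ = 1/√(LC) = 1/√(0.000138 × 1.71e-05) = 20590 rad/s
f₀ = ω₀/(2π) = 3.276 kHz

3.276 kHz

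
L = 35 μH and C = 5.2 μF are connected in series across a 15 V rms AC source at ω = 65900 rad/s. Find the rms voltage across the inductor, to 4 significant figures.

X_L = ωL = 2.306 Ω
X_C = 1/(ωC) = 2.918 Ω
Net reactance X = X_L − X_C = -0.6117 Ω
Z = − j0.6117 Ω
|Z| = √(0² + 0.6117²) = 0.6117 Ω
I = V/|Z| = 24.52 A
V_L = I·|Z_L| = 24.52 × 2.306 = 56.56 V

56.56 V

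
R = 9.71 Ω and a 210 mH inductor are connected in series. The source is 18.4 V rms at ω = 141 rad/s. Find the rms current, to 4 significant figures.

590.5 mA

X_L = ωL = 29.61 Ω
Z = 9.710 + j29.61 Ω
|Z| = √(9.710² + 29.61²) = 31.16 Ω
I = V/|Z| = 18.4/31.16 = 590.5 mA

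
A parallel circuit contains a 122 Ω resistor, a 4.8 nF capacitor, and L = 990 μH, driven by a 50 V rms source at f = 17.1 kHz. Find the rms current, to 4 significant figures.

ω = 2πf = 107400 rad/s
X_L = ωL = 106.4 Ω
X_C = 1/(ωC) = 1939 Ω
Parallel: admittances add. Y = 1/R + 1/(jωL) + jωC
Y = (0.008197 − j0.008886) S
|Y| = 0.01209 S → |Z| = 1/|Y| = 82.72 Ω, ∠Z = −∠Y = 47.31°
I = V/|Z| = 50/82.72 = 604.4 mA

604.4 mA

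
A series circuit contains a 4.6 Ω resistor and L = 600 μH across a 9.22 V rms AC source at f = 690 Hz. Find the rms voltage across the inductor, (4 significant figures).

ω = 2πf = 4335 rad/s
X_L = ωL = 2.601 Ω
Z = 4.600 + j2.601 Ω
|Z| = √(4.600² + 2.601²) = 5.285 Ω
I = V/|Z| = 1.745 A
V_L = I·|Z_L| = 1.745 × 2.601 = 4.538 V

4.538 V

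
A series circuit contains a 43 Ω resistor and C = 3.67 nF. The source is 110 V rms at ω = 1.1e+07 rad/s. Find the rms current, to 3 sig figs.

X_C = 1/(ωC) = 24.8 Ω
Z = 43.0 − j24.8 Ω
|Z| = √(43.0² + 24.8²) = 49.6 Ω
I = V/|Z| = 110/49.6 = 2.22 A

2.22 A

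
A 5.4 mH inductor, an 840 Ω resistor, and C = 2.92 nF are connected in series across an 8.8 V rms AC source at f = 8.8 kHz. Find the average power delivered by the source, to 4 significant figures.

1.835 mW

ω = 2πf = 55290 rad/s
X_L = ωL = 298.6 Ω
X_C = 1/(ωC) = 6194 Ω
Net reactance X = X_L − X_C = -5895 Ω
Z = 840.0 − j5895 Ω
|Z| = √(840.0² + 5895²) = 5955 Ω
∠Z = arctan(-5895/840.0) = -81.89°
I = V/|Z| = 1.478 mA
P = VI cos φ = 8.8 × 0.001478 × cos(-81.89°) = 1.835 mW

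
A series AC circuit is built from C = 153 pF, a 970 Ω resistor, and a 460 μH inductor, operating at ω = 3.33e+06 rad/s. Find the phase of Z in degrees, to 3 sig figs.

X_L = ωL = 1530 Ω
X_C = 1/(ωC) = 1960 Ω
Net reactance X = X_L − X_C = -431 Ω
Z = 970 − j431 Ω
|Z| = √(970² + 431²) = 1060 Ω
∠Z = arctan(-431/970) = -24.0°

-24.0°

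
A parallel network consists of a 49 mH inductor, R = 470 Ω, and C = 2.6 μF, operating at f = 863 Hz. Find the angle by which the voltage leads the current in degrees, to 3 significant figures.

-78.4°

ω = 2πf = 5422 rad/s
X_L = ωL = 266 Ω
X_C = 1/(ωC) = 70.9 Ω
Parallel: admittances add. Y = 1/R + 1/(jωL) + jωC
Y = (0.00213 + j0.0103) S
|Y| = 0.0106 S → |Z| = 1/|Y| = 94.8 Ω, ∠Z = −∠Y = -78.4°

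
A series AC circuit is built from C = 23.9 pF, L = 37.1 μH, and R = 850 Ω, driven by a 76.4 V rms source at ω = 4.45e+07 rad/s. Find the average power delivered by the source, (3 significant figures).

X_L = ωL = 1650 Ω
X_C = 1/(ωC) = 940 Ω
Net reactance X = X_L − X_C = 711 Ω
Z = 850 + j711 Ω
|Z| = √(850² + 711²) = 1110 Ω
∠Z = arctan(711/850) = 39.9°
I = V/|Z| = 69.0 mA
P = VI cos φ = 76.4 × 0.0690 × cos(39.9°) = 4.04 W

4.04 W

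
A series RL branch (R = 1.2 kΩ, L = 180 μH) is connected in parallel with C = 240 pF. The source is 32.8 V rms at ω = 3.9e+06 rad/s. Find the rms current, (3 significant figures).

27.7 mA

X_L = ωL = 702 Ω
X_C = 1/(ωC) = 1070 Ω
Branch 1 (R+jX_L): Z₁ = 1200 + j702 Ω, |Z₁| = 1390 Ω
Branch 2 (−jX_C): Z₂ = −j1070 Ω
Parallel: Z = Z₁Z₂/(Z₁+Z₂), |Z| = 1180 Ω, ∠Z = -42.7°
I = V/|Z| = 32.8/1180 = 27.7 mA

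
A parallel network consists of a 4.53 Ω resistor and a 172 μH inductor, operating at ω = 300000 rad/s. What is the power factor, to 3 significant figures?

0.996

X_L = ωL = 51.6 Ω
Parallel: admittances add. Y = 1/R + 1/(jωL)
Y = (0.221 − j0.0194) S
|Y| = 0.222 S → |Z| = 1/|Y| = 4.51 Ω, ∠Z = −∠Y = 5.02°
cos φ = cos(5.02°) = 0.996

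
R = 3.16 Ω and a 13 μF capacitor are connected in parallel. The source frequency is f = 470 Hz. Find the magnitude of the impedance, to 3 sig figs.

3.14 Ω

ω = 2πf = 2953 rad/s
X_C = 1/(ωC) = 26.0 Ω
Parallel: admittances add. Y = 1/R + jωC
Y = (0.316 + j0.0384) S
|Y| = 0.319 S → |Z| = 1/|Y| = 3.14 Ω, ∠Z = −∠Y = -6.92°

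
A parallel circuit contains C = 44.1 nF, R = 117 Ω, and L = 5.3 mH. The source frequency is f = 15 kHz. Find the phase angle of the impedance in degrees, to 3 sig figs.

-14.1°

ω = 2πf = 94250 rad/s
X_L = ωL = 500 Ω
X_C = 1/(ωC) = 241 Ω
Parallel: admittances add. Y = 1/R + 1/(jωL) + jωC
Y = (0.00855 + j0.00215) S
|Y| = 0.00881 S → |Z| = 1/|Y| = 113 Ω, ∠Z = −∠Y = -14.1°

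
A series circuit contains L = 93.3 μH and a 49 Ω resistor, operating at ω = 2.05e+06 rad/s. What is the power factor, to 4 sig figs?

X_L = ωL = 191.3 Ω
Z = 49.00 + j191.3 Ω
|Z| = √(49.00² + 191.3²) = 197.4 Ω
∠Z = arctan(191.3/49.00) = 75.63°
cos φ = cos(75.63°) = 0.2482

0.2482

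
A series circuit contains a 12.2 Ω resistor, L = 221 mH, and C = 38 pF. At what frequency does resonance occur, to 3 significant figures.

ω₀ = 1/√(LC) = 1/√(0.221 × 3.8e-11) = 345100 rad/s
f₀ = ω₀/(2π) = 54.9 kHz

54.9 kHz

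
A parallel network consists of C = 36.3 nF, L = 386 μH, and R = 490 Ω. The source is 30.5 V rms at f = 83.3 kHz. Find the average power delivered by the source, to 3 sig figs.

ω = 2πf = 523400 rad/s
X_L = ωL = 202 Ω
X_C = 1/(ωC) = 52.6 Ω
Parallel: admittances add. Y = 1/R + 1/(jωL) + jωC
Y = (0.00204 + j0.0140) S
|Y| = 0.0142 S → |Z| = 1/|Y| = 70.4 Ω, ∠Z = −∠Y = -81.7°
I = V/|Z| = 433 mA
P = VI cos φ = 30.5 × 0.433 × cos(-81.7°) = 1.90 W

1.90 W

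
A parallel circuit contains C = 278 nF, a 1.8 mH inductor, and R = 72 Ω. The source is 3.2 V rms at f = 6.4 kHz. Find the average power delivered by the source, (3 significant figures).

ω = 2πf = 40210 rad/s
X_L = ωL = 72.4 Ω
X_C = 1/(ωC) = 89.5 Ω
Parallel: admittances add. Y = 1/R + 1/(jωL) + jωC
Y = (0.0139 − j0.00264) S
|Y| = 0.0141 S → |Z| = 1/|Y| = 70.7 Ω, ∠Z = −∠Y = 10.7°
I = V/|Z| = 45.2 mA
P = VI cos φ = 3.2 × 0.0452 × cos(10.7°) = 142 mW

142 mW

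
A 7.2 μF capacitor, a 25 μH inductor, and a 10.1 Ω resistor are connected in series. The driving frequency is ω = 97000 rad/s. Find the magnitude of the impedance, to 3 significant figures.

X_L = ωL = 2.43 Ω
X_C = 1/(ωC) = 1.43 Ω
Net reactance X = X_L − X_C = 0.993 Ω
Z = 10.1 + j0.993 Ω
|Z| = √(10.1² + 0.993²) = 10.1 Ω

10.1 Ω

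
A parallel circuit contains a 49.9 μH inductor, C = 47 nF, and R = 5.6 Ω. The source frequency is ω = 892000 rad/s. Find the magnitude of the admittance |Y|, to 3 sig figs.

180 mS

X_L = ωL = 44.5 Ω
X_C = 1/(ωC) = 23.9 Ω
Parallel: admittances add. Y = 1/R + 1/(jωL) + jωC
Y = (0.179 + j0.0195) S
|Y| = 0.180 S → |Z| = 1/|Y| = 5.57 Ω, ∠Z = −∠Y = -6.22°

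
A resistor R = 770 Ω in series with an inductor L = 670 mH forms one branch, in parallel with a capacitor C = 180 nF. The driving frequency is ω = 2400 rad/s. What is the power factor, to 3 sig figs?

X_L = ωL = 1610 Ω
X_C = 1/(ωC) = 2310 Ω
Branch 1 (R+jX_L): Z₁ = 770 + j1610 Ω, |Z₁| = 1780 Ω
Branch 2 (−jX_C): Z₂ = −j2310 Ω
Parallel: Z = Z₁Z₂/(Z₁+Z₂), |Z| = 3950 Ω, ∠Z = 17.0°
cos φ = cos(17.0°) = 0.956

0.956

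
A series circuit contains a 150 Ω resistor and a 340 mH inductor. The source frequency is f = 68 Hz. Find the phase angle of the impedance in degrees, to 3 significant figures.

44.1°

ω = 2πf = 427.3 rad/s
X_L = ωL = 145 Ω
Z = 150 + j145 Ω
|Z| = √(150² + 145²) = 209 Ω
∠Z = arctan(145/150) = 44.1°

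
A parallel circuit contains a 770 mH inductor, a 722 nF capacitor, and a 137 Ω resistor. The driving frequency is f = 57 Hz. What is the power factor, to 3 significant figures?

ω = 2πf = 358.1 rad/s
X_L = ωL = 276 Ω
X_C = 1/(ωC) = 3870 Ω
Parallel: admittances add. Y = 1/R + 1/(jωL) + jωC
Y = (0.00730 − j0.00337) S
|Y| = 0.00804 S → |Z| = 1/|Y| = 124 Ω, ∠Z = −∠Y = 24.8°
cos φ = cos(24.8°) = 0.908

0.908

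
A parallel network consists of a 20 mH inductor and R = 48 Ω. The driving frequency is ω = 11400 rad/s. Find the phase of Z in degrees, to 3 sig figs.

X_L = ωL = 228 Ω
Parallel: admittances add. Y = 1/R + 1/(jωL)
Y = (0.0208 − j0.00439) S
|Y| = 0.0213 S → |Z| = 1/|Y| = 47.0 Ω, ∠Z = −∠Y = 11.9°

11.9°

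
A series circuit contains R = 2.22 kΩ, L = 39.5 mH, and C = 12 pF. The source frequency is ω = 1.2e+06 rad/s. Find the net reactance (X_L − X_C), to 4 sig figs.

-22040 Ω

X_L = ωL = 47400 Ω
X_C = 1/(ωC) = 69440 Ω
X = 47400 − 69440 = -22040 Ω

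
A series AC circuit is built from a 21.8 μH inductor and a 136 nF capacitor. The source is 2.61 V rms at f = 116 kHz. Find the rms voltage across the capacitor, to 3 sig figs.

ω = 2πf = 728800 rad/s
X_L = ωL = 15.9 Ω
X_C = 1/(ωC) = 10.1 Ω
Net reactance X = X_L − X_C = 5.80 Ω
Z = j5.80 Ω
|Z| = √(0² + 5.80²) = 5.80 Ω
I = V/|Z| = 450 mA
V_C = I·|Z_C| = 0.450 × 10.1 = 4.54 V

4.54 V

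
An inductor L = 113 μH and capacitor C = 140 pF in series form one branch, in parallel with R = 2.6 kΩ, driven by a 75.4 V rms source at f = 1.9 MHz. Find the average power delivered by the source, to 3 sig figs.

ω = 2πf = 1.194e+07 rad/s
X_L = ωL = 1350 Ω
X_C = 1/(ωC) = 598 Ω
Branch 1: Z₁ = R = 2600 Ω
Branch 2 (series LC): Z₂ = j(X_L − X_C) = j751 Ω
Parallel: Z = Z₁Z₂/(Z₁+Z₂), |Z| = 721 Ω, ∠Z = 73.9°
I = V/|Z| = 105 mA
P = VI cos φ = 75.4 × 0.105 × cos(73.9°) = 2.19 W

2.19 W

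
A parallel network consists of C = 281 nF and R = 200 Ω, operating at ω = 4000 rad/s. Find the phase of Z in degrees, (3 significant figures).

X_C = 1/(ωC) = 890 Ω
Parallel: admittances add. Y = 1/R + jωC
Y = (0.00500 + j0.00112) S
|Y| = 0.00512 S → |Z| = 1/|Y| = 195 Ω, ∠Z = −∠Y = -12.7°

-12.7°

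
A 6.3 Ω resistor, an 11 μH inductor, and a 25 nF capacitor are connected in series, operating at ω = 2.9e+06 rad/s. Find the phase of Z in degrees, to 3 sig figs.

X_L = ωL = 31.9 Ω
X_C = 1/(ωC) = 13.8 Ω
Net reactance X = X_L − X_C = 18.1 Ω
Z = 6.30 + j18.1 Ω
|Z| = √(6.30² + 18.1²) = 19.2 Ω
∠Z = arctan(18.1/6.30) = 70.8°

70.8°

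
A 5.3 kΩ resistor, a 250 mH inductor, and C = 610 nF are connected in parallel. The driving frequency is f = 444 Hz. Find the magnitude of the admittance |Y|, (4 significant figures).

327.7 μS

ω = 2πf = 2790 rad/s
X_L = ωL = 697.4 Ω
X_C = 1/(ωC) = 587.6 Ω
Parallel: admittances add. Y = 1/R + 1/(jωL) + jωC
Y = (0.0001887 + j0.0002679) S
|Y| = 0.0003277 S → |Z| = 1/|Y| = 3052 Ω, ∠Z = −∠Y = -54.84°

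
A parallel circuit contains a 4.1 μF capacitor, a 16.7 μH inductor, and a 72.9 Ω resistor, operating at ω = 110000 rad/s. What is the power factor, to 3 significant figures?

0.145

X_L = ωL = 1.84 Ω
X_C = 1/(ωC) = 2.22 Ω
Parallel: admittances add. Y = 1/R + 1/(jωL) + jωC
Y = (0.0137 − j0.0934) S
|Y| = 0.0944 S → |Z| = 1/|Y| = 10.6 Ω, ∠Z = −∠Y = 81.6°
cos φ = cos(81.6°) = 0.145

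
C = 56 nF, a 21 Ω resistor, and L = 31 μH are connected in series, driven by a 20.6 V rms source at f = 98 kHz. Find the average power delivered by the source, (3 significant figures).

16.5 W

ω = 2πf = 615800 rad/s
X_L = ωL = 19.1 Ω
X_C = 1/(ωC) = 29.0 Ω
Net reactance X = X_L − X_C = -9.91 Ω
Z = 21.0 − j9.91 Ω
|Z| = √(21.0² + 9.91²) = 23.2 Ω
∠Z = arctan(-9.91/21.0) = -25.3°
I = V/|Z| = 887 mA
P = VI cos φ = 20.6 × 0.887 × cos(-25.3°) = 16.5 W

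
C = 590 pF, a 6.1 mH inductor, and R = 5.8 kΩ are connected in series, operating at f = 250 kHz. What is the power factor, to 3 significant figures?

0.564

ω = 2πf = 1.571e+06 rad/s
X_L = ωL = 9580 Ω
X_C = 1/(ωC) = 1080 Ω
Net reactance X = X_L − X_C = 8500 Ω
Z = 5800 + j8500 Ω
|Z| = √(5800² + 8500²) = 10300 Ω
∠Z = arctan(8500/5800) = 55.7°
cos φ = cos(55.7°) = 0.564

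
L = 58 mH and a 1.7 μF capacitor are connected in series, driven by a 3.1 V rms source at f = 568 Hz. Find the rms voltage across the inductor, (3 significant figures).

ω = 2πf = 3569 rad/s
X_L = ωL = 207 Ω
X_C = 1/(ωC) = 165 Ω
Net reactance X = X_L − X_C = 42.2 Ω
Z = j42.2 Ω
|Z| = √(0² + 42.2²) = 42.2 Ω
I = V/|Z| = 73.5 mA
V_L = I·|Z_L| = 0.0735 × 207 = 15.2 V

15.2 V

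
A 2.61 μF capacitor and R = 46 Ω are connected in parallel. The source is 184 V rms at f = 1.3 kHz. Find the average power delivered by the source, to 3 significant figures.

736 W

ω = 2πf = 8168 rad/s
X_C = 1/(ωC) = 46.9 Ω
Parallel: admittances add. Y = 1/R + jωC
Y = (0.0217 + j0.0213) S
|Y| = 0.0304 S → |Z| = 1/|Y| = 32.8 Ω, ∠Z = −∠Y = -44.4°
I = V/|Z| = 5.60 A
P = VI cos φ = 184 × 5.60 × cos(-44.4°) = 736 W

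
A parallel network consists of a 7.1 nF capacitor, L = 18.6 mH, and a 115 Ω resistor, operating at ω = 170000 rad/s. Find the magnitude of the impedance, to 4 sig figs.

114.4 Ω

X_L = ωL = 3162 Ω
X_C = 1/(ωC) = 828.5 Ω
Parallel: admittances add. Y = 1/R + 1/(jωL) + jωC
Y = (0.008696 + j0.0008907) S
|Y| = 0.008741 S → |Z| = 1/|Y| = 114.4 Ω, ∠Z = −∠Y = -5.849°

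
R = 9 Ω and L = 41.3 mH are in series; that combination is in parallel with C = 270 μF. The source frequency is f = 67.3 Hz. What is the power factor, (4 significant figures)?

0.3204

ω = 2πf = 422.9 rad/s
X_L = ωL = 17.46 Ω
X_C = 1/(ωC) = 8.759 Ω
Branch 1 (R+jX_L): Z₁ = 9.000 + j17.46 Ω, |Z₁| = 19.65 Ω
Branch 2 (−jX_C): Z₂ = −j8.759 Ω
Parallel: Z = Z₁Z₂/(Z₁+Z₂), |Z| = 13.74 Ω, ∠Z = -71.31°
cos φ = cos(-71.31°) = 0.3204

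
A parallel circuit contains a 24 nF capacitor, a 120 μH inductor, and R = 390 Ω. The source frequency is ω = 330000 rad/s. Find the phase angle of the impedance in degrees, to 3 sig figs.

81.6°

X_L = ωL = 39.6 Ω
X_C = 1/(ωC) = 126 Ω
Parallel: admittances add. Y = 1/R + 1/(jωL) + jωC
Y = (0.00256 − j0.0173) S
|Y| = 0.0175 S → |Z| = 1/|Y| = 57.1 Ω, ∠Z = −∠Y = 81.6°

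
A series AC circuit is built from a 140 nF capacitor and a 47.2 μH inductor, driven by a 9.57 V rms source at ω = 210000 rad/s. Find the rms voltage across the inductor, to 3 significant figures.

X_L = ωL = 9.91 Ω
X_C = 1/(ωC) = 34.0 Ω
Net reactance X = X_L − X_C = -24.1 Ω
Z = − j24.1 Ω
|Z| = √(0² + 24.1²) = 24.1 Ω
I = V/|Z| = 397 mA
V_L = I·|Z_L| = 0.397 × 9.91 = 3.94 V

3.94 V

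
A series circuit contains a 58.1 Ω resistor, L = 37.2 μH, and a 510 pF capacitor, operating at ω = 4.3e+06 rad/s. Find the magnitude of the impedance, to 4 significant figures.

X_L = ωL = 160.0 Ω
X_C = 1/(ωC) = 456.0 Ω
Net reactance X = X_L − X_C = -296.0 Ω
Z = 58.10 − j296.0 Ω
|Z| = √(58.10² + 296.0²) = 301.7 Ω

301.7 Ω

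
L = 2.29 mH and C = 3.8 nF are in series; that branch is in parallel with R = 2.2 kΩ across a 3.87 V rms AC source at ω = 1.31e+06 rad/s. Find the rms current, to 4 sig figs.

X_L = ωL = 3000 Ω
X_C = 1/(ωC) = 200.9 Ω
Branch 1: Z₁ = R = 2200 Ω
Branch 2 (series LC): Z₂ = j(X_L − X_C) = j2799 Ω
Parallel: Z = Z₁Z₂/(Z₁+Z₂), |Z| = 1730 Ω, ∠Z = 38.17°
I = V/|Z| = 3.87/1730 = 2.237 mA

2.237 mA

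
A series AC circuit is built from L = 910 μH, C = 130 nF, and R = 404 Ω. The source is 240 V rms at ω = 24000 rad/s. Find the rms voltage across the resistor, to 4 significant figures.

193.0 V

X_L = ωL = 21.84 Ω
X_C = 1/(ωC) = 320.5 Ω
Net reactance X = X_L − X_C = -298.7 Ω
Z = 404.0 − j298.7 Ω
|Z| = √(404.0² + 298.7²) = 502.4 Ω
I = V/|Z| = 477.7 mA
V_R = I·|Z_R| = 0.4777 × 404.0 = 193.0 V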